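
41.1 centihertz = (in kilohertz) 0.000411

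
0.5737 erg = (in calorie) 1.371e-08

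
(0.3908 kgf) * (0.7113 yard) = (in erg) 2.493e+07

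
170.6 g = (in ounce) 6.018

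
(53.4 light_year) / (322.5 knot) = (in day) 3.524e+10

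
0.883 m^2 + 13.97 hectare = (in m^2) 1.397e+05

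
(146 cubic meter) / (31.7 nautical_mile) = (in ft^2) 0.02677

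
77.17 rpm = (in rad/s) 8.081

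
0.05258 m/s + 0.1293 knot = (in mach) 0.0003498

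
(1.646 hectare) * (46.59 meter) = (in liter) 7.669e+08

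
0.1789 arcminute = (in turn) 8.282e-06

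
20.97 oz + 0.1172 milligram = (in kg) 0.5945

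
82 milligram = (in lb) 0.0001808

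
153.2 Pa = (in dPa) 1532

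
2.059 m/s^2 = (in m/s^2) 2.059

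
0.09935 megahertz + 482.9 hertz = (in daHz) 9983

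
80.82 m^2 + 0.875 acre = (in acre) 0.895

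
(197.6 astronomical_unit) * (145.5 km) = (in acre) 1.063e+15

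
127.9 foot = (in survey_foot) 127.9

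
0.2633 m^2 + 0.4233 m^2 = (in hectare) 6.866e-05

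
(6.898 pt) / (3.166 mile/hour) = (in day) 1.99e-08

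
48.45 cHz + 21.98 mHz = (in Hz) 0.5065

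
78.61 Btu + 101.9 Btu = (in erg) 1.904e+12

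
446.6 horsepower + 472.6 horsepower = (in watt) 6.854e+05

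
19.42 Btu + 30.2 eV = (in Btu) 19.42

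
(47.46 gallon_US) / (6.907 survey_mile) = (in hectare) 1.616e-09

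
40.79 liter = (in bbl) 0.2566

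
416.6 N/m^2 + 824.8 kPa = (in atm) 8.144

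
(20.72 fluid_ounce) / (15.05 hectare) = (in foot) 1.336e-08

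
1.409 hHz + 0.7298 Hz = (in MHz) 0.0001416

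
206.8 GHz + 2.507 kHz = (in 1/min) 1.241e+13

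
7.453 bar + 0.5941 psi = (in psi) 108.7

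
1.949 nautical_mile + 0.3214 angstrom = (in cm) 3.61e+05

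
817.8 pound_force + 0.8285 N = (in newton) 3639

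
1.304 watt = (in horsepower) 0.001749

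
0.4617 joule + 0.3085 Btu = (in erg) 3.259e+09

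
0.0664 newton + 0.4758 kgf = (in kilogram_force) 0.4826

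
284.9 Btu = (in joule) 3.006e+05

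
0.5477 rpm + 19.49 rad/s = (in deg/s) 1120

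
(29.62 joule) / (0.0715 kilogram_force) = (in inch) 1663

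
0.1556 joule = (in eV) 9.712e+17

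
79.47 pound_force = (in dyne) 3.535e+07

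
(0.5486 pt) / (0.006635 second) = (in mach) 8.566e-05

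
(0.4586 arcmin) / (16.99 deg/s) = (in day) 5.207e-09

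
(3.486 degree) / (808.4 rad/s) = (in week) 1.244e-10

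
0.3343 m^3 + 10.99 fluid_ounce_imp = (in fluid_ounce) 1.131e+04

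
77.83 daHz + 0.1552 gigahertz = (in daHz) 1.552e+07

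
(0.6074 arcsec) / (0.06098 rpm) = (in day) 5.337e-09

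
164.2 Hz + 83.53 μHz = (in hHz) 1.642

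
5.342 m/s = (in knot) 10.38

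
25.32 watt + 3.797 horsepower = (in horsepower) 3.831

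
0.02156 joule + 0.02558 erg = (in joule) 0.02156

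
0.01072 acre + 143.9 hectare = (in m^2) 1.439e+06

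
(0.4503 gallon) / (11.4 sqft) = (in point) 4.562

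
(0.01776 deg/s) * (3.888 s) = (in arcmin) 4.143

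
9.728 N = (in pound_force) 2.187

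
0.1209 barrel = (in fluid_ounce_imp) 676.5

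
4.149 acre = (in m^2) 1.679e+04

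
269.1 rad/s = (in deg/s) 1.542e+04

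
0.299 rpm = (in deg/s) 1.794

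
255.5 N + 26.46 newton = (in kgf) 28.75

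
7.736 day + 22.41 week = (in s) 1.422e+07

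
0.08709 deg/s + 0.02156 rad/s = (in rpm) 0.2204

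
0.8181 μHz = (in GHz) 8.181e-16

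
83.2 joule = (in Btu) 0.07886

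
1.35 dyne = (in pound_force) 3.035e-06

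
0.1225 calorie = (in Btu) 0.0004858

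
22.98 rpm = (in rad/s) 2.406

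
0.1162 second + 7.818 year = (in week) 407.7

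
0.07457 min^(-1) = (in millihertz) 1.243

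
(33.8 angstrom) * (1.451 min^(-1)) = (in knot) 1.589e-10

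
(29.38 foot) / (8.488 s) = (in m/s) 1.055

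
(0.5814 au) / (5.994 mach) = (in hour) 1.184e+04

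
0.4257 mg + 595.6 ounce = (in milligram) 1.688e+07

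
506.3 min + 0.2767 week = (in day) 2.288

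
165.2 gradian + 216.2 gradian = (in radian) 5.991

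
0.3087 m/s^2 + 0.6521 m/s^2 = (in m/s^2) 0.9608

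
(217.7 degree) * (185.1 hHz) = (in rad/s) 7.033e+04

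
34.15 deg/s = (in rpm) 5.692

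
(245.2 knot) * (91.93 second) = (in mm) 1.16e+07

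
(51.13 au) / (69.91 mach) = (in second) 3.213e+08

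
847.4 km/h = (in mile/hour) 526.5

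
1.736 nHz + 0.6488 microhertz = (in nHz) 650.5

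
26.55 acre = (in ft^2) 1.157e+06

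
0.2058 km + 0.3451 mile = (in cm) 7.612e+04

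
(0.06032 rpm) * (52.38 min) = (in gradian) 1264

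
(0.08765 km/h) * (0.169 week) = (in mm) 2.489e+06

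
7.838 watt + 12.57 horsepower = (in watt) 9381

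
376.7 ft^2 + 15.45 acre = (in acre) 15.46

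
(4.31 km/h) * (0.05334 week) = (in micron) 3.862e+10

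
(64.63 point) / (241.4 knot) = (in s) 0.0001836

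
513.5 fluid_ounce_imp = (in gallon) 3.854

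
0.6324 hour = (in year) 7.219e-05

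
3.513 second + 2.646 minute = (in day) 0.001878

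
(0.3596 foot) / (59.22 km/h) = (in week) 1.102e-08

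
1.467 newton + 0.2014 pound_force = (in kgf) 0.2409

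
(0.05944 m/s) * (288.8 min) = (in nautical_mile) 0.5561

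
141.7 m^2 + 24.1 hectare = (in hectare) 24.11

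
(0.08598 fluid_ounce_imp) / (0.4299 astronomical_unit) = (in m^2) 3.799e-17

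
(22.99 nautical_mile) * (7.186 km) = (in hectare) 3.06e+04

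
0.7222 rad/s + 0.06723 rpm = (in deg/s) 41.78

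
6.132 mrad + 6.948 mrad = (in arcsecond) 2698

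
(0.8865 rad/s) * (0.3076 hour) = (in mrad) 9.817e+05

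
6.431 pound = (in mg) 2.917e+06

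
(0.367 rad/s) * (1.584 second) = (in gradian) 37.01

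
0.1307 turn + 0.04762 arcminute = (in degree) 47.05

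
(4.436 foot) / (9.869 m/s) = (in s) 0.137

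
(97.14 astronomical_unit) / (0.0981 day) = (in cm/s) 1.715e+11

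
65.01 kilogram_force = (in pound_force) 143.3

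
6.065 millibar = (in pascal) 606.5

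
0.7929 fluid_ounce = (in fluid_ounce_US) 0.7929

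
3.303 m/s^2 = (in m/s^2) 3.303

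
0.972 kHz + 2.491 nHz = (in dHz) 9720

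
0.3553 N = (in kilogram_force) 0.03623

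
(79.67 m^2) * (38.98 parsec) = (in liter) 9.583e+22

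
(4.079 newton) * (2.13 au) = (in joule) 1.3e+12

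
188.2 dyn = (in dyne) 188.2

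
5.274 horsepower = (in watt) 3933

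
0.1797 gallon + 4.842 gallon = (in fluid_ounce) 642.8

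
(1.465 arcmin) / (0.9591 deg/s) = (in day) 2.947e-07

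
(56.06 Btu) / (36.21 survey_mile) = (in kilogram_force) 0.1035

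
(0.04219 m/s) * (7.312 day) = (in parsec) 8.638e-13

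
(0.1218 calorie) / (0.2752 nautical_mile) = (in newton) 0.0009999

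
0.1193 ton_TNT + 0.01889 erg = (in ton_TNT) 0.1193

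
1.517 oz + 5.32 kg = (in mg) 5.363e+06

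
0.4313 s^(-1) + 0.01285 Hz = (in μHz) 4.442e+05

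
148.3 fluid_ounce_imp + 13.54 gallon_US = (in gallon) 14.65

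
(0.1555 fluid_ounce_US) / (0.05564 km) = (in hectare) 8.265e-12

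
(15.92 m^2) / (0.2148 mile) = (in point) 130.5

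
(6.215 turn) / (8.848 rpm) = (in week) 6.968e-05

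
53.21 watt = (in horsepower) 0.07136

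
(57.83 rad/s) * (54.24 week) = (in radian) 1.897e+09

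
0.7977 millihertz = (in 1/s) 0.0007977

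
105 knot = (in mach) 0.1586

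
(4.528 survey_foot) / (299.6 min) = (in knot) 0.0001492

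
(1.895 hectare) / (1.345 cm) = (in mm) 1.409e+09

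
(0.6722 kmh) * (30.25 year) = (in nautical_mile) 9.618e+04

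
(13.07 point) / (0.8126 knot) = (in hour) 3.064e-06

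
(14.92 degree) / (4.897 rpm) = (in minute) 0.008463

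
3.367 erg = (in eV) 2.102e+12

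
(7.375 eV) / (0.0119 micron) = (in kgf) 1.013e-11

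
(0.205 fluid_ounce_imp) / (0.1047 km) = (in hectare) 5.563e-12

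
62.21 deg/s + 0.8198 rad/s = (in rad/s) 1.906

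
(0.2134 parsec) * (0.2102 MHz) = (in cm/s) 1.384e+23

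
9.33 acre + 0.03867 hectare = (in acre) 9.426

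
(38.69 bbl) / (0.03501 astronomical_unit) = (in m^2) 1.174e-09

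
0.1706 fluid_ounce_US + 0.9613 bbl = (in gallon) 40.38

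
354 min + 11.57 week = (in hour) 1950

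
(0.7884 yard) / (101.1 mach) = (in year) 6.641e-13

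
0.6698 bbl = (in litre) 106.5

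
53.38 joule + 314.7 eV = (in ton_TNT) 1.276e-08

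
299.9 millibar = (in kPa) 29.99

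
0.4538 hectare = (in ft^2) 4.885e+04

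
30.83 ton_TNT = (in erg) 1.29e+18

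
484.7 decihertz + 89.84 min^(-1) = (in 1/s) 49.97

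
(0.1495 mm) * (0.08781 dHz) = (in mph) 2.937e-06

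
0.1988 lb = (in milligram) 9.017e+04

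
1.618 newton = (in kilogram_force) 0.165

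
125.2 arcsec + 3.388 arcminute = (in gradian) 0.1014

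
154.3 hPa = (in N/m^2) 1.543e+04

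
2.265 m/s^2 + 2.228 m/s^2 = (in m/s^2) 4.493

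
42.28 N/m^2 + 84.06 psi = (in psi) 84.07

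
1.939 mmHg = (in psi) 0.03749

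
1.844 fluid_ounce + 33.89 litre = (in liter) 33.94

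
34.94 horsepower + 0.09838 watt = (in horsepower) 34.94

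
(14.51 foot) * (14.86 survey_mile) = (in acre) 26.14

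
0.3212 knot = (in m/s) 0.1652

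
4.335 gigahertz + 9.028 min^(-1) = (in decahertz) 4.335e+08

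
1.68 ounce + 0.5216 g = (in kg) 0.04815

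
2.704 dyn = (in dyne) 2.704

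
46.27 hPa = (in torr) 34.71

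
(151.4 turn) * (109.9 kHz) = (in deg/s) 5.99e+09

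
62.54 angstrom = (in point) 1.773e-05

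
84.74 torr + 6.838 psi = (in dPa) 5.844e+05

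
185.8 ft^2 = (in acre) 0.004265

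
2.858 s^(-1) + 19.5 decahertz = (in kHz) 0.1979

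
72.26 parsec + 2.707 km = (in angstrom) 2.23e+28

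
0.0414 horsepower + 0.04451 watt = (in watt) 30.92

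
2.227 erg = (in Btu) 2.111e-10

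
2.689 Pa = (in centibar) 0.002689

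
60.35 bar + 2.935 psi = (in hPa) 6.055e+04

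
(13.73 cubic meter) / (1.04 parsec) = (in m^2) 4.278e-16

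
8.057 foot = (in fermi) 2.456e+15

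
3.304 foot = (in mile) 0.0006258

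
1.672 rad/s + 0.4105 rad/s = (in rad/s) 2.083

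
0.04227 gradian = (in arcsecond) 137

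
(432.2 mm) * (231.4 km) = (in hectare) 10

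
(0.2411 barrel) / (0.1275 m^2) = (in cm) 30.06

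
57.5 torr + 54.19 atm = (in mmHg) 4.124e+04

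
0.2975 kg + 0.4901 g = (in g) 298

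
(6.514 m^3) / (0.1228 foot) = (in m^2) 174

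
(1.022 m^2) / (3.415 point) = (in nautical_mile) 0.4581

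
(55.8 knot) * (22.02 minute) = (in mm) 3.793e+07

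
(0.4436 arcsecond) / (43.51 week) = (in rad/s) 8.173e-14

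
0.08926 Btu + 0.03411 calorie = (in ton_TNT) 2.254e-08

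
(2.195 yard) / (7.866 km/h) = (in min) 0.01531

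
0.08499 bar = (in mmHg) 63.75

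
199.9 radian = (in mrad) 1.999e+05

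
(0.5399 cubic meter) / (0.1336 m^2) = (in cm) 404.1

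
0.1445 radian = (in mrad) 144.5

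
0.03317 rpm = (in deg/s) 0.199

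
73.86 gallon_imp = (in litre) 335.8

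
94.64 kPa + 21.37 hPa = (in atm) 0.9551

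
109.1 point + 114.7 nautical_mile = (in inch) 8.363e+06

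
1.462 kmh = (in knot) 0.7894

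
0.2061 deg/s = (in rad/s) 0.003597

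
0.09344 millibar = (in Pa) 9.344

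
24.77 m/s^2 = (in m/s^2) 24.77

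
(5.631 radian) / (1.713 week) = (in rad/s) 5.435e-06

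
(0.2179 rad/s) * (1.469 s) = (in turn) 0.05094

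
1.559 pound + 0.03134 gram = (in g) 707.2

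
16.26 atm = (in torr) 1.236e+04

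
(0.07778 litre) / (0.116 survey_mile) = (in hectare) 4.166e-11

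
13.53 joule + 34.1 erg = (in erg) 1.353e+08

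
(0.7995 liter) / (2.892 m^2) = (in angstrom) 2.765e+06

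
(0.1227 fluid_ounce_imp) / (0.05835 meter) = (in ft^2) 0.0006431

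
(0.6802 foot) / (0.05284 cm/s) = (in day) 0.004541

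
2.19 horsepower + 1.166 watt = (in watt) 1634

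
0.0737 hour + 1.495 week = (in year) 0.02868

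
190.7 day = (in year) 0.5225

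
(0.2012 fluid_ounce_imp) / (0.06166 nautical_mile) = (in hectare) 5.006e-12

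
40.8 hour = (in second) 1.469e+05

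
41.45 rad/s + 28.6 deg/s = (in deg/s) 2404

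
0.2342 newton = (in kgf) 0.02388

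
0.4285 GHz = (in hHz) 4.285e+06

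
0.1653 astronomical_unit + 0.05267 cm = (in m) 2.473e+10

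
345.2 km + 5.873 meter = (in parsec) 1.119e-11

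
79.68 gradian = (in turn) 0.1992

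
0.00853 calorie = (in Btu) 3.383e-05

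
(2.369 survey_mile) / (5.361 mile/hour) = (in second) 1591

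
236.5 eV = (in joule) 3.789e-17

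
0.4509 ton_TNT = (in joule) 1.887e+09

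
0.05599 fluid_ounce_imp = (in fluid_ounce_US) 0.05379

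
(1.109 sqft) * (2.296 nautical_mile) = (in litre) 4.381e+05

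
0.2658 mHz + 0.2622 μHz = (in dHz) 0.002661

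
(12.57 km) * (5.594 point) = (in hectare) 0.002481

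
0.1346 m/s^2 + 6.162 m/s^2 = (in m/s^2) 6.297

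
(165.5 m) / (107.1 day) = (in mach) 5.253e-08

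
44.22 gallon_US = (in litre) 167.4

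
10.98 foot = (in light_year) 3.537e-16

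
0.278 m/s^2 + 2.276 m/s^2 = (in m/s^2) 2.554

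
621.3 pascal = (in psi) 0.09011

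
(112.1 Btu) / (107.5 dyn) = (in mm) 1.1e+11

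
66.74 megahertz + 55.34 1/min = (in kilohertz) 6.674e+04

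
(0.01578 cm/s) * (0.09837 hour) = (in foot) 0.1833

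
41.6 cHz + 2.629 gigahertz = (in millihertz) 2.629e+12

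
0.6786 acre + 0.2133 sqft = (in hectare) 0.2746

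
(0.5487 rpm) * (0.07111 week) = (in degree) 1.416e+05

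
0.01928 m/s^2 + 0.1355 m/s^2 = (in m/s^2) 0.1548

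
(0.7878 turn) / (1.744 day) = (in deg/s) 0.001882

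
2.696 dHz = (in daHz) 0.02696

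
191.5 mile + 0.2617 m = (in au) 2.06e-06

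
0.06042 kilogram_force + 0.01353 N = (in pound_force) 0.1362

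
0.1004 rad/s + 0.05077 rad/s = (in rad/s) 0.1512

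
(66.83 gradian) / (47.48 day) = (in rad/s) 2.559e-07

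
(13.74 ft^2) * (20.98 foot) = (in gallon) 2156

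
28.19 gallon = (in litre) 106.7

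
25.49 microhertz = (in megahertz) 2.549e-11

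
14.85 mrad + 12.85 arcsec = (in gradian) 0.9493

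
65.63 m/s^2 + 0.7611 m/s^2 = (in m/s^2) 66.39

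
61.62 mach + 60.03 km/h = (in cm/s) 2.1e+06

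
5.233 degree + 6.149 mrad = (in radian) 0.09748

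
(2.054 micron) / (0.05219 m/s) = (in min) 6.559e-07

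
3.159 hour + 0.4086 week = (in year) 0.008197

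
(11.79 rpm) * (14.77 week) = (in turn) 1.755e+06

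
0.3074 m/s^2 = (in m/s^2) 0.3074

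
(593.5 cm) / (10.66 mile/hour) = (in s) 1.245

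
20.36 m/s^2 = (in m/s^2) 20.36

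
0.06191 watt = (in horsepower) 8.302e-05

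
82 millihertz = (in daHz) 0.0082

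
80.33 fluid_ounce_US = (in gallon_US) 0.6276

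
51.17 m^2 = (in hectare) 0.005117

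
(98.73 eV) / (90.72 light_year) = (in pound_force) 4.143e-36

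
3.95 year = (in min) 2.076e+06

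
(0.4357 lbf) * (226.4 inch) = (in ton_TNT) 2.664e-09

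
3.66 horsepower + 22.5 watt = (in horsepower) 3.69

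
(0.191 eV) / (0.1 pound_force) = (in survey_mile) 4.275e-23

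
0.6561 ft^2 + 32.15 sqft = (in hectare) 0.0003048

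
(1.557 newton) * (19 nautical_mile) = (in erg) 5.479e+11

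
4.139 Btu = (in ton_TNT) 1.044e-06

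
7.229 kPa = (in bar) 0.07229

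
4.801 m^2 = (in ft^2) 51.68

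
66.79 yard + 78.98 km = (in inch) 3.112e+06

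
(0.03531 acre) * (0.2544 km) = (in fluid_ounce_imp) 1.279e+09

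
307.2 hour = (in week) 1.829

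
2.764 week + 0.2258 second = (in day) 19.35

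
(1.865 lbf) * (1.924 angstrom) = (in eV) 9.962e+09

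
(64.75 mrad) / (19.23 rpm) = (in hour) 8.932e-06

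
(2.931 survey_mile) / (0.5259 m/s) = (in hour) 2.491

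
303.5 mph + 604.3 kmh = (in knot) 590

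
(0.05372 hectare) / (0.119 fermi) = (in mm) 4.514e+21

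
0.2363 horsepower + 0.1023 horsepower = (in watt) 252.5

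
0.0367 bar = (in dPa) 3.67e+04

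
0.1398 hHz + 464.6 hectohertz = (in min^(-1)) 2.788e+06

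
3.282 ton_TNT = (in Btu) 1.302e+07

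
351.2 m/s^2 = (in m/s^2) 351.2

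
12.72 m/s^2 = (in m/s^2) 12.72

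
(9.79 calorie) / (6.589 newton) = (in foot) 20.4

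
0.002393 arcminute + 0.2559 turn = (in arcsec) 3.316e+05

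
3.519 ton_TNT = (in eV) 9.19e+28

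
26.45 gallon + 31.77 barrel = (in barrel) 32.4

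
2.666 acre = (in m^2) 1.079e+04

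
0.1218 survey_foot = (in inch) 1.462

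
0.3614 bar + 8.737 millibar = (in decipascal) 3.701e+05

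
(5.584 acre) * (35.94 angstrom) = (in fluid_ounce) 2.746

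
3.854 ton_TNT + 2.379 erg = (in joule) 1.613e+10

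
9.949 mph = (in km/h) 16.01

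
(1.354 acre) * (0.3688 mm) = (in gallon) 533.8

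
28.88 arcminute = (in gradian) 0.5348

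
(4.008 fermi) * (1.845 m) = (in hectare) 7.395e-19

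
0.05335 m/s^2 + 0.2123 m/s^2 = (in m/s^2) 0.2656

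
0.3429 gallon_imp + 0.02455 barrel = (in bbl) 0.03435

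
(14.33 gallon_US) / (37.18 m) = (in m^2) 0.001459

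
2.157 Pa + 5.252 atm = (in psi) 77.18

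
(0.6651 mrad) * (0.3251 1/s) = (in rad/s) 0.0002162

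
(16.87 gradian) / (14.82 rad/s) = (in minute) 0.000298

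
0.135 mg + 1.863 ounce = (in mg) 5.282e+04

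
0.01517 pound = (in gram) 6.881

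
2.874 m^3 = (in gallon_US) 759.2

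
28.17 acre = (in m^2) 1.14e+05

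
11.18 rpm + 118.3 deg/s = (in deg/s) 185.4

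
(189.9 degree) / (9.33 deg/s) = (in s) 20.35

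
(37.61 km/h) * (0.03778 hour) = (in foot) 4662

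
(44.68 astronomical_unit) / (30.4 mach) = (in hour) 1.794e+05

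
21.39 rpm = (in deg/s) 128.3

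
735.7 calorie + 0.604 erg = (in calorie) 735.7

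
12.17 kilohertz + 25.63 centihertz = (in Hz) 1.217e+04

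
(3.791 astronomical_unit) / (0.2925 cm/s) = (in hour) 5.386e+10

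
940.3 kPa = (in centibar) 940.3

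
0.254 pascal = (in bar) 2.54e-06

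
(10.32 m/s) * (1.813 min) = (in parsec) 3.638e-14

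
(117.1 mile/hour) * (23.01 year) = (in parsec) 1.231e-06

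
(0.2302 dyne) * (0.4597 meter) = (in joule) 1.058e-06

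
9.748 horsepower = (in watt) 7269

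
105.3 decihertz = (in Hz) 10.53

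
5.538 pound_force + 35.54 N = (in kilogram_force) 6.136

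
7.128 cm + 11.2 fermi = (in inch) 2.806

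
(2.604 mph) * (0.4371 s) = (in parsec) 1.649e-17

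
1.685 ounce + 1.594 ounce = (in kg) 0.09296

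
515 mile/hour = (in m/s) 230.2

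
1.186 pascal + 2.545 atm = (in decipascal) 2.579e+06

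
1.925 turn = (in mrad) 1.21e+04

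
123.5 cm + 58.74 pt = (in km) 0.001256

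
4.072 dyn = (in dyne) 4.072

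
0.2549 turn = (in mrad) 1602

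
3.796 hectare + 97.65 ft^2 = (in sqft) 4.087e+05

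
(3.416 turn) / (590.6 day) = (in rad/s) 4.206e-07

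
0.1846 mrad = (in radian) 0.0001846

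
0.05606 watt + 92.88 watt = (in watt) 92.94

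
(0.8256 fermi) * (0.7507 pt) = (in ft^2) 2.353e-18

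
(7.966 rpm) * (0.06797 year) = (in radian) 1.788e+06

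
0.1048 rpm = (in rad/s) 0.01097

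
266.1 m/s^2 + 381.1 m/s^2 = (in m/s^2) 647.2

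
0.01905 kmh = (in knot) 0.01029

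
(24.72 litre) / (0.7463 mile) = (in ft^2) 0.0002215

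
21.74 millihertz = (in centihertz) 2.174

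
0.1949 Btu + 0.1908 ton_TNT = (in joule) 7.983e+08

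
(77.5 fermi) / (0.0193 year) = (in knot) 2.475e-19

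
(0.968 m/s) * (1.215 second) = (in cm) 117.6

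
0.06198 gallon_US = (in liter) 0.2346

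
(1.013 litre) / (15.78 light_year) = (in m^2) 6.785e-21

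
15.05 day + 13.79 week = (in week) 15.94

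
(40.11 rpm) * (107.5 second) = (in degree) 2.587e+04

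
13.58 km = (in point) 3.849e+07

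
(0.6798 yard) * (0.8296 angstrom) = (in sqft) 5.551e-10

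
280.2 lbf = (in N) 1246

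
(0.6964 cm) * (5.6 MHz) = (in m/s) 3.9e+04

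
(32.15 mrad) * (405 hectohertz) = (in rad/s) 1302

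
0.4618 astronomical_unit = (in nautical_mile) 3.73e+07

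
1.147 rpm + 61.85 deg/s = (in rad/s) 1.2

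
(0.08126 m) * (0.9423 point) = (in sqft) 0.0002908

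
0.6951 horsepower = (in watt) 518.3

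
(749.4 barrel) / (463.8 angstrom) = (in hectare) 2.569e+05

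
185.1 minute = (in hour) 3.085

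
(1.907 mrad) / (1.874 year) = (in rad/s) 3.227e-11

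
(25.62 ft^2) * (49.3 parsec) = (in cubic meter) 3.621e+18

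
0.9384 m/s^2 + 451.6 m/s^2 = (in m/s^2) 452.5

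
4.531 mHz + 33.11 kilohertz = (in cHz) 3.311e+06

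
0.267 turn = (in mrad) 1678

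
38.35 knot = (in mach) 0.05794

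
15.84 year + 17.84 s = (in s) 4.995e+08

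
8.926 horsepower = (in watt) 6656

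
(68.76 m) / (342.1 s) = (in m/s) 0.201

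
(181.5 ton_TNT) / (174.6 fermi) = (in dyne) 4.349e+29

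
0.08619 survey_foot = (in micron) 2.627e+04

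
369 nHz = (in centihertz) 3.69e-05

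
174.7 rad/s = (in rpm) 1668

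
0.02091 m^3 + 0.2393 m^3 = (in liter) 260.2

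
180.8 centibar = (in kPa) 180.8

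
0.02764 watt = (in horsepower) 3.707e-05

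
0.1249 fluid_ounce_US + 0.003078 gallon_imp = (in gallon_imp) 0.003891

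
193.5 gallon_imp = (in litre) 879.7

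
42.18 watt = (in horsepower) 0.05656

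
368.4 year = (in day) 1.345e+05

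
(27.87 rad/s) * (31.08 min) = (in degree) 2.978e+06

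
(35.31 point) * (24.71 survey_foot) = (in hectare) 9.382e-06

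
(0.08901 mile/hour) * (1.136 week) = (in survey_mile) 16.99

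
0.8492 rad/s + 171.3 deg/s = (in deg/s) 220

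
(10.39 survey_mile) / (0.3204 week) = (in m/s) 0.08629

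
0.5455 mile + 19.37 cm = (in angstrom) 8.781e+12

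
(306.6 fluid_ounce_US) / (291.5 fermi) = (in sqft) 3.348e+11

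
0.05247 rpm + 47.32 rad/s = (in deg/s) 2712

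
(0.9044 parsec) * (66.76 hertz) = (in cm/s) 1.863e+20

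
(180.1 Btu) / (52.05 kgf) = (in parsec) 1.206e-14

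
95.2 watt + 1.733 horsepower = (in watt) 1387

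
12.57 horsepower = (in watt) 9373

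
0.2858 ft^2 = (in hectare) 2.655e-06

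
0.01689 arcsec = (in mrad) 8.189e-05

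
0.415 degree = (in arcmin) 24.9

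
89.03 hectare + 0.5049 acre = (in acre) 220.5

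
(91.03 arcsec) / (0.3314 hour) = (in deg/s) 2.119e-05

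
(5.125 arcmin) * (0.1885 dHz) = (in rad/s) 2.81e-05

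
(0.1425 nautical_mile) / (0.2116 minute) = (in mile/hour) 46.5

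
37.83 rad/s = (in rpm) 361.2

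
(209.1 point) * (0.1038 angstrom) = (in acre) 1.892e-16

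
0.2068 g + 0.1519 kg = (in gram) 152.1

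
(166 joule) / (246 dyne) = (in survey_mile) 41.93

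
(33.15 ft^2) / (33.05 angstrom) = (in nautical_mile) 5.032e+05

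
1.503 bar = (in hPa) 1503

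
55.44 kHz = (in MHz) 0.05544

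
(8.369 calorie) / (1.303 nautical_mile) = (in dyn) 1451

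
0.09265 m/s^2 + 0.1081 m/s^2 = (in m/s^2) 0.2007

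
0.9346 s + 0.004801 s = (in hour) 0.0002609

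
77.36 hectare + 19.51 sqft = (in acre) 191.2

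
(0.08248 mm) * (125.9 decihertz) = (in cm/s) 0.1038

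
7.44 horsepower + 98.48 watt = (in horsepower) 7.572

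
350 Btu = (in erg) 3.693e+12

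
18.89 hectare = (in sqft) 2.033e+06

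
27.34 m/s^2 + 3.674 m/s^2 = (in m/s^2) 31.01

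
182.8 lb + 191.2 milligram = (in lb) 182.8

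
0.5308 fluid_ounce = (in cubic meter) 1.57e-05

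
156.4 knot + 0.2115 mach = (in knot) 296.4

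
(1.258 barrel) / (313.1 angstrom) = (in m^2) 6.388e+06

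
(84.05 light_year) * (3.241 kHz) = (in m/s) 2.577e+21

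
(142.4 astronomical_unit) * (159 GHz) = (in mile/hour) 7.577e+24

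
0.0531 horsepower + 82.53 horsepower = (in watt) 6.158e+04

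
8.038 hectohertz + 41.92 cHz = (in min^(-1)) 4.825e+04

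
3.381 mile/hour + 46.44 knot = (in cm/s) 2540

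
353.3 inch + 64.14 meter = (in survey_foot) 239.9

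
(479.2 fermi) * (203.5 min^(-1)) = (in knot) 3.159e-12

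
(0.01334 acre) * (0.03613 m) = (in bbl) 12.27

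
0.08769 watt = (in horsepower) 0.0001176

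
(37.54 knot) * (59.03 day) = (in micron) 9.85e+13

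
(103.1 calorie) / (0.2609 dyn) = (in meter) 1.653e+08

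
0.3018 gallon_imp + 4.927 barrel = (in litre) 784.7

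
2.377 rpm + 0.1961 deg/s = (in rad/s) 0.2523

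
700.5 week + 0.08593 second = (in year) 13.43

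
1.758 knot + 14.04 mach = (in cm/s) 4.782e+05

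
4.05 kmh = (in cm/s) 112.5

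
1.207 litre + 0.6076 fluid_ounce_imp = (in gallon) 0.3234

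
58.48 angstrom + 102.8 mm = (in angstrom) 1.028e+09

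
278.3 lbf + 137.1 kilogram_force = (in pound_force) 580.6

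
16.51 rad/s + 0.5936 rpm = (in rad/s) 16.57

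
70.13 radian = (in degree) 4018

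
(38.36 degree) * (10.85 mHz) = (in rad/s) 0.007264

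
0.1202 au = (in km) 1.798e+07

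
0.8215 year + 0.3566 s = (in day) 299.8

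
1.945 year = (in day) 709.9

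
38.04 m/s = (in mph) 85.09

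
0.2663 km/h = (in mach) 0.0002172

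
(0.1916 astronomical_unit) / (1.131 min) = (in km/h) 1.521e+09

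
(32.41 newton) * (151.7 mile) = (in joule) 7.912e+06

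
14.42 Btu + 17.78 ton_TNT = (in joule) 7.439e+10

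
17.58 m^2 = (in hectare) 0.001758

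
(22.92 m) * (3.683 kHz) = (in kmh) 3.039e+05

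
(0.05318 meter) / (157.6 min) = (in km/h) 2.025e-05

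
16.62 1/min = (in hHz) 0.00277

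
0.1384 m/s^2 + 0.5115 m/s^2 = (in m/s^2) 0.6499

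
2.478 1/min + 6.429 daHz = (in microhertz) 6.433e+07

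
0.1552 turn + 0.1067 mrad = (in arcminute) 3353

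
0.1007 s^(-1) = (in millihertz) 100.7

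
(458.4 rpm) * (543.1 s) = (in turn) 4149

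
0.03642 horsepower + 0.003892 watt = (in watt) 27.16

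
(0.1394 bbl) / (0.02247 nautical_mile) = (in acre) 1.316e-07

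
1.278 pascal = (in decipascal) 12.78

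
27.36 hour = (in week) 0.1629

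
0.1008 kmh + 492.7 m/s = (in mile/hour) 1102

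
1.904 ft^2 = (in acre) 4.371e-05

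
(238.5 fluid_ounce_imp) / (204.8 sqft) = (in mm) 0.3562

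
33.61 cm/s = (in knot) 0.6533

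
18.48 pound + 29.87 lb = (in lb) 48.35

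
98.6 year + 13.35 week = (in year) 98.86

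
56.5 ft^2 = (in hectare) 0.0005249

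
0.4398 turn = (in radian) 2.763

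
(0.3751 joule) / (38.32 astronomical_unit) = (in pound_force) 1.471e-14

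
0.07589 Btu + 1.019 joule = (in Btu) 0.07686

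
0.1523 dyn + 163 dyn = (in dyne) 163.2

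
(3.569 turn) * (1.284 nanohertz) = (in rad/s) 2.879e-08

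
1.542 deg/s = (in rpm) 0.257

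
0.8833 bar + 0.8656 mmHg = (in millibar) 884.5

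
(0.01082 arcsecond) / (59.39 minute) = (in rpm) 1.406e-10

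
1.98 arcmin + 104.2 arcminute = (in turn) 0.004916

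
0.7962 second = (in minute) 0.01327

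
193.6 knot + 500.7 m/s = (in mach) 1.763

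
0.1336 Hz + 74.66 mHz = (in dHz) 2.083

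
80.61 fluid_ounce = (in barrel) 0.01499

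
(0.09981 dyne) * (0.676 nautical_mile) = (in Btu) 1.184e-06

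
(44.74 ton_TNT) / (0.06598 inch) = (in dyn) 1.117e+19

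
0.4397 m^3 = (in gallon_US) 116.2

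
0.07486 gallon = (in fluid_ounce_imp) 9.973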